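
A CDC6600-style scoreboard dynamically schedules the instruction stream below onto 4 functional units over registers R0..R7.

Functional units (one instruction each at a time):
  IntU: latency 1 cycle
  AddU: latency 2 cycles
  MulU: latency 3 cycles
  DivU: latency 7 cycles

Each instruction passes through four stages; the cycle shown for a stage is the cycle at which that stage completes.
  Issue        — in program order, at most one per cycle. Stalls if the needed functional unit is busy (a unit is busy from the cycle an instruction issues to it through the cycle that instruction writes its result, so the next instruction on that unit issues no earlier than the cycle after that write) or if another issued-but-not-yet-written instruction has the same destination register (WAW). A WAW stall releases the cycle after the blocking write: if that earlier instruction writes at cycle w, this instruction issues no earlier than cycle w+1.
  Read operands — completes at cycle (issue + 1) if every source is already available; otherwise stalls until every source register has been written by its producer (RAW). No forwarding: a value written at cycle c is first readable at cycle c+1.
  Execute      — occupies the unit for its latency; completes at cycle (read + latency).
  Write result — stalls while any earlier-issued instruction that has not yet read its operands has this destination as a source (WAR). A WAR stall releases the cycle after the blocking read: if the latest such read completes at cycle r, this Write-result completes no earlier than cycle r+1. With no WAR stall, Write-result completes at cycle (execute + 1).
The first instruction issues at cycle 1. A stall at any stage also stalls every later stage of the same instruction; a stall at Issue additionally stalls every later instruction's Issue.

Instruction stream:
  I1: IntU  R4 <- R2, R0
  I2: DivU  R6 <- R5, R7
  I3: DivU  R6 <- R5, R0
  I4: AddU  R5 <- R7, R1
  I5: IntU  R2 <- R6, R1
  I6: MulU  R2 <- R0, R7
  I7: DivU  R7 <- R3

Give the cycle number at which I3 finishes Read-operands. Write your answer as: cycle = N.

cycle = 13

[I1] 1/2/3/4
[I2] 2/3/10/11
[I3] 12/13/20/21  (struct: DivU busy until I2 writes@11)
[I4] 13/14/16/17
[I5] 14/22/23/24  (RAW R6: wait I3 write@21)
[I6] 25/26/29/30  (WAW R2: wait I5 write@24)
[I7] 26/27/34/35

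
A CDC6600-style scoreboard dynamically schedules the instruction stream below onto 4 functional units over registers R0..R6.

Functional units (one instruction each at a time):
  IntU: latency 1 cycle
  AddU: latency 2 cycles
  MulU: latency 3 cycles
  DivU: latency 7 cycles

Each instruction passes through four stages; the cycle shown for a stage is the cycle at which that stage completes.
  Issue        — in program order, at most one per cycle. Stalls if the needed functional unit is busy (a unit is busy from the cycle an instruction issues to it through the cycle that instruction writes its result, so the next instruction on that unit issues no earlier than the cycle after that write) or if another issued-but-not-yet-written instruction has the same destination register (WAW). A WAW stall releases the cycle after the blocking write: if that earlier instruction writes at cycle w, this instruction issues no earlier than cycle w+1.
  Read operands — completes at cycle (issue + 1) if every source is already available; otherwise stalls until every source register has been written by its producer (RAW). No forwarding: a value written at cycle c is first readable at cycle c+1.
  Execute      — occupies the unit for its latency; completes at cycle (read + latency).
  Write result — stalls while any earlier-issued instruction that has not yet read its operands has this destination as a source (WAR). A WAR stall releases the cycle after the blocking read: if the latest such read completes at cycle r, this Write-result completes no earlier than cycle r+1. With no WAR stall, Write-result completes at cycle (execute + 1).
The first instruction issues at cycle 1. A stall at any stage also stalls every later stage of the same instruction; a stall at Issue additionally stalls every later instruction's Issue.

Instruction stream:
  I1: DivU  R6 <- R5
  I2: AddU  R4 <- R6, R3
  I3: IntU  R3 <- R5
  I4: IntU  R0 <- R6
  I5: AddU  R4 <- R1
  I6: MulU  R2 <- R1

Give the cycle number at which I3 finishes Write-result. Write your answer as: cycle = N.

cycle = 12

  I1 | 1 | 2 | 9 | 10
  I2 | 2 | 11 | 13 | 14   RAW R6: wait I1 write@10
  I3 | 3 | 4 | 5 | 12   WAR R3: wait I2 read@11
  I4 | 13 | 14 | 15 | 16   struct: IntU busy until I3 writes@12
  I5 | 15 | 16 | 18 | 19   struct: AddU busy until I2 writes@14
  I6 | 16 | 17 | 20 | 21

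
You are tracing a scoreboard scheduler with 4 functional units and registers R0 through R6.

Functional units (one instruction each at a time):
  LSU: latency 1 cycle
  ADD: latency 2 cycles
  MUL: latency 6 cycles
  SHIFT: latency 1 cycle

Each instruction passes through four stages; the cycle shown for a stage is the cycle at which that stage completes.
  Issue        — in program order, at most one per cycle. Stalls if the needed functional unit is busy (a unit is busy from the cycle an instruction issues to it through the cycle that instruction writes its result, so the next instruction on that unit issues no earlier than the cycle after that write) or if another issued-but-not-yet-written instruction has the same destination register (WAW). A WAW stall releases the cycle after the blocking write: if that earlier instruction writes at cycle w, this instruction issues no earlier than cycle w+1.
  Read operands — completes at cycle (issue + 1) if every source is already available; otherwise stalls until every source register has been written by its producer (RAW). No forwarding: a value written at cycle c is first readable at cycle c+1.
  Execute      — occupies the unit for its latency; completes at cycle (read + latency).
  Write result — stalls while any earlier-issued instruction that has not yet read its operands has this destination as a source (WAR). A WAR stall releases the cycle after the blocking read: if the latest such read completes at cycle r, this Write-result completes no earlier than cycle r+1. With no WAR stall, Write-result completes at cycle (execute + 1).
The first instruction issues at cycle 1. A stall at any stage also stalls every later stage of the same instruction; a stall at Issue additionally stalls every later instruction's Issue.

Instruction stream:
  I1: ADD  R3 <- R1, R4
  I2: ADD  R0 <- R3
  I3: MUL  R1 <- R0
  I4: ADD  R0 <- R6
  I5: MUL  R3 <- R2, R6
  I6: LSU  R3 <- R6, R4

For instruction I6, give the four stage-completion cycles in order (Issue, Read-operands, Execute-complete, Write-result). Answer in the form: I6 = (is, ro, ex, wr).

  I1 | 1 | 2 | 4 | 5
  I2 | 6 | 7 | 9 | 10   struct: ADD busy until I1 writes@5
  I3 | 7 | 11 | 17 | 18   RAW R0: wait I2 write@10
  I4 | 11 | 12 | 14 | 15   struct: ADD busy until I2 writes@10
  I5 | 19 | 20 | 26 | 27   struct: MUL busy until I3 writes@18
  I6 | 28 | 29 | 30 | 31   WAW R3: wait I5 write@27

I6 = (28, 29, 30, 31)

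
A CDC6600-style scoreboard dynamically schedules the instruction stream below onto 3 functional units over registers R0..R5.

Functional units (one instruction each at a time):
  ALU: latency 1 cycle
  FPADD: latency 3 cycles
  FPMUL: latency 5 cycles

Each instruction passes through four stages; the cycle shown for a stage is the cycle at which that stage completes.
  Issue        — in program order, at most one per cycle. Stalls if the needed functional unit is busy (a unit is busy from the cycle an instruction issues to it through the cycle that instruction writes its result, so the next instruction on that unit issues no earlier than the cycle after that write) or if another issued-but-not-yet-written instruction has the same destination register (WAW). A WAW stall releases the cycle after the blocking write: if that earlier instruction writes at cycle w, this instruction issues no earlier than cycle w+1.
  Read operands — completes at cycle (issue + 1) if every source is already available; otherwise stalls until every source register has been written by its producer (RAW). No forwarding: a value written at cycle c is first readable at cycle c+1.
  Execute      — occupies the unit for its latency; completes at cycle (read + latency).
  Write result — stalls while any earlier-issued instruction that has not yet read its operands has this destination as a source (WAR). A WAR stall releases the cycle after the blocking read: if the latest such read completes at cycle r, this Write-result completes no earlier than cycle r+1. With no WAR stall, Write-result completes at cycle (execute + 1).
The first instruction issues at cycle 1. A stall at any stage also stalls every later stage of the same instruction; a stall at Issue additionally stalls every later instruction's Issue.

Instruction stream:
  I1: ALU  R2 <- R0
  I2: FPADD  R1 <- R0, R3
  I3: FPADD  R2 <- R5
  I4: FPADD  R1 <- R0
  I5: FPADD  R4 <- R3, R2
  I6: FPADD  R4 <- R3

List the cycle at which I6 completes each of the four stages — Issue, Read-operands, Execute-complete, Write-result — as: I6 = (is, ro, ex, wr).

I6 = (26, 27, 30, 31)

cycle 1: issue I1 (ALU)
cycle 2: I1 read-ops; issue I2 (FPADD)
cycle 3: I1 finished on ALU; I2 read-ops
cycle 4: I1→R2
cycle 6: I2 finished on FPADD
cycle 7: I2→R1
cycle 8: issue I3 (FPADD)
cycle 9: I3 read-ops
cycle 12: I3 finished on FPADD
cycle 13: I3→R2
cycle 14: issue I4 (FPADD)
cycle 15: I4 read-ops
cycle 18: I4 finished on FPADD
cycle 19: I4→R1
cycle 20: issue I5 (FPADD)
cycle 21: I5 read-ops
cycle 24: I5 finished on FPADD
cycle 25: I5→R4
cycle 26: issue I6 (FPADD)
cycle 27: I6 read-ops
cycle 30: I6 finished on FPADD
cycle 31: I6→R4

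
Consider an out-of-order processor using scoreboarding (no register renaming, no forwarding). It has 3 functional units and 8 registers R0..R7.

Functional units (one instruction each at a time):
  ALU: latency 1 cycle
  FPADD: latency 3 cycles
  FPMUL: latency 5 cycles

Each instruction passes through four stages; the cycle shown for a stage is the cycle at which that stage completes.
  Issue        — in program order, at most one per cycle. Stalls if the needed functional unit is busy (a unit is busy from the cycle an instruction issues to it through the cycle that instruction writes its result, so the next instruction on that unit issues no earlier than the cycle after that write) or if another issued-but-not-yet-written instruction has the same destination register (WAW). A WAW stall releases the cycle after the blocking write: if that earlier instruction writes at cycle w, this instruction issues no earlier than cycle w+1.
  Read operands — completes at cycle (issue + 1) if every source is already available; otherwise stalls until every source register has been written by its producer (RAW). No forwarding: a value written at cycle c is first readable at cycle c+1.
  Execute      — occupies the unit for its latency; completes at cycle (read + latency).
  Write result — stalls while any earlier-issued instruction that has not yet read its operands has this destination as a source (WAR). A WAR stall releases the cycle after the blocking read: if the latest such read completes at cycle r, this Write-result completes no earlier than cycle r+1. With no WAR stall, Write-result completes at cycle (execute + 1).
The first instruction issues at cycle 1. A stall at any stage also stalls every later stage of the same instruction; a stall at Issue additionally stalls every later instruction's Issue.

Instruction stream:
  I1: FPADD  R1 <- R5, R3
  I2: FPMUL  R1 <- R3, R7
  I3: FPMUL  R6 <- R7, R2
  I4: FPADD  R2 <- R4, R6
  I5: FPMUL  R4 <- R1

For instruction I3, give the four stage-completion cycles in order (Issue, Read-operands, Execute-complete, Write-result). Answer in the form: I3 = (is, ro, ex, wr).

I3 = (15, 16, 21, 22)

cycle 1: I1 issues→FPADD
cycle 2: I1 reads
cycle 5: I1 exec-done
cycle 6: I1 writes R1
cycle 7: I2 issues→FPMUL
cycle 8: I2 reads
cycle 13: I2 exec-done
cycle 14: I2 writes R1
cycle 15: I3 issues→FPMUL
cycle 16: I3 reads, I4 issues→FPADD
cycle 21: I3 exec-done
cycle 22: I3 writes R6
cycle 23: I4 reads, I5 issues→FPMUL
cycle 24: I5 reads
cycle 26: I4 exec-done
cycle 27: I4 writes R2
cycle 29: I5 exec-done
cycle 30: I5 writes R4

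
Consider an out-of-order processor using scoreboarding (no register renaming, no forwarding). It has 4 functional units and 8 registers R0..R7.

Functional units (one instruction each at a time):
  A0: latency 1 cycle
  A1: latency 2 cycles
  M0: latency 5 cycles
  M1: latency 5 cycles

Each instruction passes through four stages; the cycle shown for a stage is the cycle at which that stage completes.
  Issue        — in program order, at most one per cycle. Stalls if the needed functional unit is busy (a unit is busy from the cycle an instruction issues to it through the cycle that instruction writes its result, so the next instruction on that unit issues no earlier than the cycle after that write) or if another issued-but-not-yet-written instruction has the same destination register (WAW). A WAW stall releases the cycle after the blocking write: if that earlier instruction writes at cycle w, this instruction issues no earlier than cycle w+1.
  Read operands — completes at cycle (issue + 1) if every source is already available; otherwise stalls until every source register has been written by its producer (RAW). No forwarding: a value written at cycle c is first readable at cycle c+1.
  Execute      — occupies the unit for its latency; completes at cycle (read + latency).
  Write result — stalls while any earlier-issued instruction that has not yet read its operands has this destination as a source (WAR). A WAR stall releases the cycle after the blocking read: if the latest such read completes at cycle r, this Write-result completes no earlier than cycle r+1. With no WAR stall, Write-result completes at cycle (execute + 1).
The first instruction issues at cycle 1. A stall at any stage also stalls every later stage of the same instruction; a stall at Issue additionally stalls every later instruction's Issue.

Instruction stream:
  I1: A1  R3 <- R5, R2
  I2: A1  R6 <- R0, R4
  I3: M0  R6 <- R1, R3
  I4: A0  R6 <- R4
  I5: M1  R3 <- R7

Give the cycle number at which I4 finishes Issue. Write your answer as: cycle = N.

[I1] 1/2/4/5
[I2] 6/7/9/10  (struct: A1 busy until I1 writes@5)
[I3] 11/12/17/18  (WAW R6: wait I2 write@10)
[I4] 19/20/21/22  (WAW R6: wait I3 write@18)
[I5] 20/21/26/27

cycle = 19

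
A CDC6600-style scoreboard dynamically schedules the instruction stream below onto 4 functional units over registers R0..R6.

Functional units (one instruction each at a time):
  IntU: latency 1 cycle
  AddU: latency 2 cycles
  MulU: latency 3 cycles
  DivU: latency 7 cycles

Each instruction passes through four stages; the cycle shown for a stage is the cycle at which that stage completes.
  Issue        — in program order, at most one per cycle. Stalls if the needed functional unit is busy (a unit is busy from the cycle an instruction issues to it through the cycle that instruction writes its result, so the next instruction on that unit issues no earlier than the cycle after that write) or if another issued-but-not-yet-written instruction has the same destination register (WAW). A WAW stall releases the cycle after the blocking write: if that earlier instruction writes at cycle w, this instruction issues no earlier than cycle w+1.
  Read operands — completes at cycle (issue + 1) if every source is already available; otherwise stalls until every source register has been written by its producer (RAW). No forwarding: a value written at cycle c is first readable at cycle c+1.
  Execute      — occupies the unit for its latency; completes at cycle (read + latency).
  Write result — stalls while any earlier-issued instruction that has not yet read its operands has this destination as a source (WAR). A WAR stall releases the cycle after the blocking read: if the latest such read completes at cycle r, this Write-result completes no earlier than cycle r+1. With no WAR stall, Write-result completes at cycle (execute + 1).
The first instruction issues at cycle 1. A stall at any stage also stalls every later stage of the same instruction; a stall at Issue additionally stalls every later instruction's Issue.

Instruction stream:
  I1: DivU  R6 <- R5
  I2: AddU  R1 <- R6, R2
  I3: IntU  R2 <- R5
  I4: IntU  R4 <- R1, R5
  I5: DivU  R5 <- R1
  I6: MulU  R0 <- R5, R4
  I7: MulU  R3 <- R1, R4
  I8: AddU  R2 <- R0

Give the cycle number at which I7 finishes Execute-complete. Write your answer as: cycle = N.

c1: I1 issues→DivU
c2: I1 reads, I2 issues→AddU
c3: I3 issues→IntU
c4: I3 reads
c5: I3 exec-done
c9: I1 exec-done
c10: I1 writes R6
c11: I2 reads
c12: I3 writes R2
c13: I2 exec-done, I4 issues→IntU
c14: I2 writes R1, I5 issues→DivU
c15: I4 reads, I5 reads, I6 issues→MulU
c16: I4 exec-done
c17: I4 writes R4
c22: I5 exec-done
c23: I5 writes R5
c24: I6 reads
c27: I6 exec-done
c28: I6 writes R0
c29: I7 issues→MulU
c30: I7 reads, I8 issues→AddU
c31: I8 reads
c33: I7 exec-done, I8 exec-done
c34: I7 writes R3, I8 writes R2

cycle = 33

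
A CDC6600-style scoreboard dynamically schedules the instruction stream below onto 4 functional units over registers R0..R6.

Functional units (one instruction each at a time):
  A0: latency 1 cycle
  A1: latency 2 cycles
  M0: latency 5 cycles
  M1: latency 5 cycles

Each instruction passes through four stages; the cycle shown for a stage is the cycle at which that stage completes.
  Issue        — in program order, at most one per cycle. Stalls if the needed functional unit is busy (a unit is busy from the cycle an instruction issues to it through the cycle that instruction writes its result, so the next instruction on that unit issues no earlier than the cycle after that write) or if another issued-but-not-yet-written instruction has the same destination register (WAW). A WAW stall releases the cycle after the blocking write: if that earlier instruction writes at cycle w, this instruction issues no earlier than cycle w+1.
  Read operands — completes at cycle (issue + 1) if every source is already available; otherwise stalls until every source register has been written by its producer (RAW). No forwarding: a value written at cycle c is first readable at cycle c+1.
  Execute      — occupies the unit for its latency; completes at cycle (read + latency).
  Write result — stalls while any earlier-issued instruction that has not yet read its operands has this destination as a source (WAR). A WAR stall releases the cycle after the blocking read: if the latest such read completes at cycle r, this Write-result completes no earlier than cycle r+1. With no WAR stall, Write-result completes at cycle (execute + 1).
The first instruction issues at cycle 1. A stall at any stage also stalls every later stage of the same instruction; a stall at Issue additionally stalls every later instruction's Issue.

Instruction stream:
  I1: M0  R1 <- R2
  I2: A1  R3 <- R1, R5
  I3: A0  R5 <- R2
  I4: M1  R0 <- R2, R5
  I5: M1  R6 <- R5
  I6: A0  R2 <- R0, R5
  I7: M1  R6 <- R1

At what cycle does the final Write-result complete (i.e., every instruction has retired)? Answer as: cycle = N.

1) issue 1, read 2, done 7, write 8
2) issue 2, read 9, done 11, write 12  <RAW R1: wait I1 write@8>
3) issue 3, read 4, done 5, write 10  <WAR R5: wait I2 read@9>
4) issue 4, read 11, done 16, write 17  <RAW R5: wait I3 write@10>
5) issue 18, read 19, done 24, write 25  <struct: M1 busy until I4 writes@17>
6) issue 19, read 20, done 21, write 22
7) issue 26, read 27, done 32, write 33  <struct: M1 busy until I5 writes@25>

cycle = 33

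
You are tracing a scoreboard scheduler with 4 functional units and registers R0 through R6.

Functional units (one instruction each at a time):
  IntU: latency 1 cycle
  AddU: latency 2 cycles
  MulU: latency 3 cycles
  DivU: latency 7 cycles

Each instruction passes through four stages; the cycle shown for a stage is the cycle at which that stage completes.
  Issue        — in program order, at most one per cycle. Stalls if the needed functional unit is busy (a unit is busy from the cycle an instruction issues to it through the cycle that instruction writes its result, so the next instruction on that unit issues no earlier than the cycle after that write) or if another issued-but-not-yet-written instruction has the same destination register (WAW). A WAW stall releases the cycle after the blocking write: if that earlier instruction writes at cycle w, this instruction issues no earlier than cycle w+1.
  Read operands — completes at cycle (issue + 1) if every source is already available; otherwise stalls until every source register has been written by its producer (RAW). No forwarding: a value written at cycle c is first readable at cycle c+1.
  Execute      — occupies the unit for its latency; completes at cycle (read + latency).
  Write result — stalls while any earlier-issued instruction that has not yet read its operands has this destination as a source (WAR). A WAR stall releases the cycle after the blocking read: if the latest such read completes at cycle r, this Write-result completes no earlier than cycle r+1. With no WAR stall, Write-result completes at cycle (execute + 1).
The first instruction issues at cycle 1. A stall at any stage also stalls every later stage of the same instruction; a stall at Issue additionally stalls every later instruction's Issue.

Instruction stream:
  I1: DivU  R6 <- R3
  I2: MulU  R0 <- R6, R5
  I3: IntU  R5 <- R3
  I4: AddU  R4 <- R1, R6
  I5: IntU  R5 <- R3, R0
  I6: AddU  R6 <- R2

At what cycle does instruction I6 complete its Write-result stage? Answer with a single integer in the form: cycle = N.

cycle = 19

t=1  I1 issues→DivU
t=2  I1 reads · I2 issues→MulU
t=3  I3 issues→IntU
t=4  I3 reads · I4 issues→AddU
t=5  I3 exec-done
t=9  I1 exec-done
t=10  I1 writes R6
t=11  I2 reads · I4 reads
t=12  I3 writes R5
t=13  I4 exec-done · I5 issues→IntU
t=14  I2 exec-done · I4 writes R4
t=15  I2 writes R0 · I6 issues→AddU
t=16  I5 reads · I6 reads
t=17  I5 exec-done
t=18  I5 writes R5 · I6 exec-done
t=19  I6 writes R6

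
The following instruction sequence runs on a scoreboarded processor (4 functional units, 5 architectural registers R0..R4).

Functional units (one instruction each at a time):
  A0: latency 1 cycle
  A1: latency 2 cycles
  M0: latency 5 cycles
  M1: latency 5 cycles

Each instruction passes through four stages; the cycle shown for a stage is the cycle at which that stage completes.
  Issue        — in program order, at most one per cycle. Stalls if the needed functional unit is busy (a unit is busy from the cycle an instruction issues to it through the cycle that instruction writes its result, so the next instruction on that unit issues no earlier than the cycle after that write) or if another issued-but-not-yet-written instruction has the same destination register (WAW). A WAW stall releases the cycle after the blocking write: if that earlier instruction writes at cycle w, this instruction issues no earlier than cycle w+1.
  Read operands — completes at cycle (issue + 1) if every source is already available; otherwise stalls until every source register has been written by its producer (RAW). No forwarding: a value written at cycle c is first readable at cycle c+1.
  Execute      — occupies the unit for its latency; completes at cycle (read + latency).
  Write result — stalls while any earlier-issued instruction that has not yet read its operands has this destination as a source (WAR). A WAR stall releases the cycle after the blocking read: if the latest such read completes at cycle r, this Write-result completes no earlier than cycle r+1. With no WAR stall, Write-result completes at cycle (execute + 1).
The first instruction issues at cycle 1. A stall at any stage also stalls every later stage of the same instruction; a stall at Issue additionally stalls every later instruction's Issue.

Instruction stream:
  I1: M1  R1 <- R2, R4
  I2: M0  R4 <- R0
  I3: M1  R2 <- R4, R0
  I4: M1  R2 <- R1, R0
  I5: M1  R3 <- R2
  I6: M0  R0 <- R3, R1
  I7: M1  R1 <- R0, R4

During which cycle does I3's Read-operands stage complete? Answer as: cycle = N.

1) issue 1, read 2, done 7, write 8
2) issue 2, read 3, done 8, write 9
3) issue 9, read 10, done 15, write 16  <struct: M1 busy until I1 writes@8>
4) issue 17, read 18, done 23, write 24  <struct: M1 busy until I3 writes@16>
5) issue 25, read 26, done 31, write 32  <struct: M1 busy until I4 writes@24>
6) issue 26, read 33, done 38, write 39  <RAW R3: wait I5 write@32>
7) issue 33, read 40, done 45, write 46  <struct: M1 busy until I5 writes@32 / RAW R0: wait I6 write@39>

cycle = 10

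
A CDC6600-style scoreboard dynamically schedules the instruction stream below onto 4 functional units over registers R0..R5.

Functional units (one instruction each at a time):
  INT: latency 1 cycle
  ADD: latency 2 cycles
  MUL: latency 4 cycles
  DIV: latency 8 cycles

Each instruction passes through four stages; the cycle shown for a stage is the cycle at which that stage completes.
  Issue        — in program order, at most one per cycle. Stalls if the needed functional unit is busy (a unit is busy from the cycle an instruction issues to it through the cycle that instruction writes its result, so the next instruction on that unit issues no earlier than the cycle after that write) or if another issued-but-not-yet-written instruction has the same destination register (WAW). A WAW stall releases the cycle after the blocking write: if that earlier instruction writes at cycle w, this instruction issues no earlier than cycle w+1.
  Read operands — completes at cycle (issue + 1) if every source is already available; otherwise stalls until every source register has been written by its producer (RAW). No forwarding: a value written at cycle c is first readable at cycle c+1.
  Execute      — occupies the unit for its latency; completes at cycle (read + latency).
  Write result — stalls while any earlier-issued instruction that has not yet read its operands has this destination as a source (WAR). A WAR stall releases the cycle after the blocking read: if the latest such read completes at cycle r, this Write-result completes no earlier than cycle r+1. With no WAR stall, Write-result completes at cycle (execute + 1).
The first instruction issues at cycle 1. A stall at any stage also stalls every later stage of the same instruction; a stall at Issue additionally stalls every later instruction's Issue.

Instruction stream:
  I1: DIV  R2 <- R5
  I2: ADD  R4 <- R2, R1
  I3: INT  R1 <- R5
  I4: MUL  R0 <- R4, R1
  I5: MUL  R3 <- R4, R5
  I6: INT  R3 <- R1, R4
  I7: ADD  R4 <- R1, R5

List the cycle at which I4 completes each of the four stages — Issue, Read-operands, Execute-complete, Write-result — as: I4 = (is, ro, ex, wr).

cycle 1: I1 dispatched to DIV
cycle 2: I1 operands ready; I2 dispatched to ADD
cycle 3: I3 dispatched to INT
cycle 4: I3 operands ready; I4 dispatched to MUL
cycle 5: I3 complete
cycle 10: I1 complete
cycle 11: R2←I1
cycle 12: I2 operands ready
cycle 13: R1←I3
cycle 14: I2 complete
cycle 15: R4←I2
cycle 16: I4 operands ready
cycle 20: I4 complete
cycle 21: R0←I4
cycle 22: I5 dispatched to MUL
cycle 23: I5 operands ready
cycle 27: I5 complete
cycle 28: R3←I5
cycle 29: I6 dispatched to INT
cycle 30: I6 operands ready; I7 dispatched to ADD
cycle 31: I6 complete; I7 operands ready
cycle 32: R3←I6
cycle 33: I7 complete
cycle 34: R4←I7

I4 = (4, 16, 20, 21)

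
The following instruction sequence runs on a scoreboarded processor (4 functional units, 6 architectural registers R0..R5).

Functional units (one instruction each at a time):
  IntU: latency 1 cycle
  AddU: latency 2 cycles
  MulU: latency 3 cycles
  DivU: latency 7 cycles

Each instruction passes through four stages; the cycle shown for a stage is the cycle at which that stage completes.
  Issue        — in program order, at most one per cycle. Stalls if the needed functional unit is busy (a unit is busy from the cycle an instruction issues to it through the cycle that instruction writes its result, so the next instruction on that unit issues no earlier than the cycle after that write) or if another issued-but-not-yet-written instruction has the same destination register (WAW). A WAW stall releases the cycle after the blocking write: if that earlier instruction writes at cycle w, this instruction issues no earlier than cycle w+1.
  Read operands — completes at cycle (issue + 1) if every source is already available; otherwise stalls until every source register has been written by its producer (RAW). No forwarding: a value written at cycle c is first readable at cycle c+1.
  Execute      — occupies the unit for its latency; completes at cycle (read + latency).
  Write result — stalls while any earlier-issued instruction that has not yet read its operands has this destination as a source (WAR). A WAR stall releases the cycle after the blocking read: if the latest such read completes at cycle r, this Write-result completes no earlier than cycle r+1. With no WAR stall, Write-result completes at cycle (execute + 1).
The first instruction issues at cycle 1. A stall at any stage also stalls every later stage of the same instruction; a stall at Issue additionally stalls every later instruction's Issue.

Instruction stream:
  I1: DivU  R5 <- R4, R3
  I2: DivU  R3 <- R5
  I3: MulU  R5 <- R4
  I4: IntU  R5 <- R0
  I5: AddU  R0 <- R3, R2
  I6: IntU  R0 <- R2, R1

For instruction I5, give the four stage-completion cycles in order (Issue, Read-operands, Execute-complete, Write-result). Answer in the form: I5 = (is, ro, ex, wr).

  I1 | 1 | 2 | 9 | 10
  I2 | 11 | 12 | 19 | 20   struct: DivU busy until I1 writes@10
  I3 | 12 | 13 | 16 | 17
  I4 | 18 | 19 | 20 | 21   WAW R5: wait I3 write@17
  I5 | 19 | 21 | 23 | 24   RAW R3: wait I2 write@20
  I6 | 25 | 26 | 27 | 28   WAW R0: wait I5 write@24

I5 = (19, 21, 23, 24)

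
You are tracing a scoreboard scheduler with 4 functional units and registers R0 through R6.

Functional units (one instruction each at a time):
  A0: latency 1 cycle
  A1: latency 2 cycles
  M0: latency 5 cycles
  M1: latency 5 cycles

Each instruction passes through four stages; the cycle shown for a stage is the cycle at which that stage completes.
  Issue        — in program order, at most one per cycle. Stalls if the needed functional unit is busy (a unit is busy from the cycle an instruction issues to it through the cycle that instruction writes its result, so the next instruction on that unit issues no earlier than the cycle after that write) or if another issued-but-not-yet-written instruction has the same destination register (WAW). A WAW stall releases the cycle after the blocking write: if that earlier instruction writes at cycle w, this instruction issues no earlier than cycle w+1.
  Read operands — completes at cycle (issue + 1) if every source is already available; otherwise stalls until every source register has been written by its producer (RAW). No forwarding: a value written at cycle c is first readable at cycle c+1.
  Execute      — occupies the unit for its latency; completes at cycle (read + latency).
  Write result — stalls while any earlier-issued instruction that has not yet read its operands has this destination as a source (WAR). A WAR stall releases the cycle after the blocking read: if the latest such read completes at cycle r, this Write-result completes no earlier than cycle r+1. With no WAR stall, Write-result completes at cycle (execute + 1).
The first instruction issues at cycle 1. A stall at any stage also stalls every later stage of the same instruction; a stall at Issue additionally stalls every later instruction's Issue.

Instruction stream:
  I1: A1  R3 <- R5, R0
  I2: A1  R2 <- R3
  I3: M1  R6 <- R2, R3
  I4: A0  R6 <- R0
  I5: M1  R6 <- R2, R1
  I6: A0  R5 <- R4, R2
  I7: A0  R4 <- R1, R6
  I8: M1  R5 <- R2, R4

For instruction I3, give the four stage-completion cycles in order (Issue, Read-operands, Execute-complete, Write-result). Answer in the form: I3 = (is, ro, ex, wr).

I3 = (7, 11, 16, 17)

[1] issue I1 (A1)
[2] I1 read-ops
[4] I1 finished on A1
[5] I1→R3
[6] issue I2 (A1)
[7] I2 read-ops; issue I3 (M1)
[9] I2 finished on A1
[10] I2→R2
[11] I3 read-ops
[16] I3 finished on M1
[17] I3→R6
[18] issue I4 (A0)
[19] I4 read-ops
[20] I4 finished on A0
[21] I4→R6
[22] issue I5 (M1)
[23] I5 read-ops; issue I6 (A0)
[24] I6 read-ops
[25] I6 finished on A0
[26] I6→R5
[27] issue I7 (A0)
[28] I5 finished on M1
[29] I5→R6
[30] I7 read-ops; issue I8 (M1)
[31] I7 finished on A0
[32] I7→R4
[33] I8 read-ops
[38] I8 finished on M1
[39] I8→R5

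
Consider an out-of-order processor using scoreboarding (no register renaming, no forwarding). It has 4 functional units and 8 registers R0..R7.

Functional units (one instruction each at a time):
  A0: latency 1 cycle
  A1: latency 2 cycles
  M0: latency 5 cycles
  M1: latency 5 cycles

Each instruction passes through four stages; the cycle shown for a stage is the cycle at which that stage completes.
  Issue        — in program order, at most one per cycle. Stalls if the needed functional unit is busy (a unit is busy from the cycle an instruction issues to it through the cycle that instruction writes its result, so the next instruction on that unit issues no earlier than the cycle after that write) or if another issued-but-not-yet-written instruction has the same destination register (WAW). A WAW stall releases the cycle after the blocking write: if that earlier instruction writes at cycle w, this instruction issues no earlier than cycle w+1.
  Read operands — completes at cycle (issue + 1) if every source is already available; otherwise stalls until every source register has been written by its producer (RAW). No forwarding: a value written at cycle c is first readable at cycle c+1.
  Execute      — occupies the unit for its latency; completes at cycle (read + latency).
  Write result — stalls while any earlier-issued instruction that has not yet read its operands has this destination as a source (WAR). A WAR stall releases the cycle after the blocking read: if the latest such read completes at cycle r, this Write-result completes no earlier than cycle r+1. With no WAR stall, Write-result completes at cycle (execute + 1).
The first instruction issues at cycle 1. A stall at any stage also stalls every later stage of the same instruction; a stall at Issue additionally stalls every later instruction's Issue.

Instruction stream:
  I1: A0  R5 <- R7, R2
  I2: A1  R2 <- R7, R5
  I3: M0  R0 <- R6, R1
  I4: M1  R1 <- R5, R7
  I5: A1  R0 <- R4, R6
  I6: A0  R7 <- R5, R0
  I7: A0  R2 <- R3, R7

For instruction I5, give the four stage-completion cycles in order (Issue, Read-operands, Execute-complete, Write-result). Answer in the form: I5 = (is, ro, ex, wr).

1) issue 1, read 2, done 3, write 4
2) issue 2, read 5, done 7, write 8  <RAW R5: wait I1 write@4>
3) issue 3, read 4, done 9, write 10
4) issue 4, read 5, done 10, write 11
5) issue 11, read 12, done 14, write 15  <WAW R0: wait I3 write@10>
6) issue 12, read 16, done 17, write 18  <RAW R0: wait I5 write@15>
7) issue 19, read 20, done 21, write 22  <struct: A0 busy until I6 writes@18>

I5 = (11, 12, 14, 15)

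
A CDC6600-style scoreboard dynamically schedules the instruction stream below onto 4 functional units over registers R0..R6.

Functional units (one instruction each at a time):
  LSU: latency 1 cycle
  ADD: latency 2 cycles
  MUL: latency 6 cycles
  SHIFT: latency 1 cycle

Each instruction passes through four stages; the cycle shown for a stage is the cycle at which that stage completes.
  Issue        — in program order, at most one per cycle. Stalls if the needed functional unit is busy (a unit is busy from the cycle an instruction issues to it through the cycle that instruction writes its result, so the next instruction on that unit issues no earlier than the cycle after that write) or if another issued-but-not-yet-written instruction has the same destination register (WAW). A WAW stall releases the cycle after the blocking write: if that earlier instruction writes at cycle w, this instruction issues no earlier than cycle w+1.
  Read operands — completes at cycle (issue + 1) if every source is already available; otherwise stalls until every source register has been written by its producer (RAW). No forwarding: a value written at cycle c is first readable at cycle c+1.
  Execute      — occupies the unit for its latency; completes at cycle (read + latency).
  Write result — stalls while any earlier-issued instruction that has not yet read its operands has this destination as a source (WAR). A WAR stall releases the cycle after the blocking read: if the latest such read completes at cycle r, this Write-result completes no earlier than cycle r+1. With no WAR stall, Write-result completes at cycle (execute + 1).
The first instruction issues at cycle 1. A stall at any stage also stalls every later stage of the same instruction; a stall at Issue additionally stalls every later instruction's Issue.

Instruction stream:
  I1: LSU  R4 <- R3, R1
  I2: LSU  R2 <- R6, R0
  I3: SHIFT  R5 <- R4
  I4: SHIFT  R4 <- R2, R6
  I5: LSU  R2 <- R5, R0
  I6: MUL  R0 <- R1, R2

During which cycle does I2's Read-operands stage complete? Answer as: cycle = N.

I1: IS=1 RO=2 EX=3 WR=4
I2: IS=5 RO=6 EX=7 WR=8  [struct: LSU busy until I1 writes@4]
I3: IS=6 RO=7 EX=8 WR=9
I4: IS=10 RO=11 EX=12 WR=13  [struct: SHIFT busy until I3 writes@9]
I5: IS=11 RO=12 EX=13 WR=14
I6: IS=12 RO=15 EX=21 WR=22  [RAW R2: wait I5 write@14]

cycle = 6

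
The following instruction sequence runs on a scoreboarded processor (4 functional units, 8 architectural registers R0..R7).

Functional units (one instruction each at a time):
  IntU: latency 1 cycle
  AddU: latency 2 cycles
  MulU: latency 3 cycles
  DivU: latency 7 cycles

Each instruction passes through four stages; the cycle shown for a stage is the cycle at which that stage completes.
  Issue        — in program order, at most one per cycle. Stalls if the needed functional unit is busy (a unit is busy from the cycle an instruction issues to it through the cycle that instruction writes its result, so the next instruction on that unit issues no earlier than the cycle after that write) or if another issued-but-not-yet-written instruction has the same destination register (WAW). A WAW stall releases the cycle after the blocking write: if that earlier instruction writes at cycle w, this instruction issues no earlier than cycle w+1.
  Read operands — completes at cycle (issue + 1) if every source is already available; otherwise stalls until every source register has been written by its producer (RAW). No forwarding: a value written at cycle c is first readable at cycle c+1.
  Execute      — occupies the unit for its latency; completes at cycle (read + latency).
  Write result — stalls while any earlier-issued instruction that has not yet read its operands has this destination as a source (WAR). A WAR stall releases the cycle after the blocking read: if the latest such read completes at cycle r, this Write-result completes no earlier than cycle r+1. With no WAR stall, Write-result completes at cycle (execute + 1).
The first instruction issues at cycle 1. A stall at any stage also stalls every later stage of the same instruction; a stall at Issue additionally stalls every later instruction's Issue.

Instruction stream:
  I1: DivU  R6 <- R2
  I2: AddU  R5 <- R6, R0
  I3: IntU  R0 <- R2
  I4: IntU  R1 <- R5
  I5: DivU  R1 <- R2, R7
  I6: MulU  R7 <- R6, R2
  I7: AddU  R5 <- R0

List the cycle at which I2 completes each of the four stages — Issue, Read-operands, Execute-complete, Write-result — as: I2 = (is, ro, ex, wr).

I2 = (2, 11, 13, 14)

1) issue 1, read 2, done 9, write 10
2) issue 2, read 11, done 13, write 14  <RAW R6: wait I1 write@10>
3) issue 3, read 4, done 5, write 12  <WAR R0: wait I2 read@11>
4) issue 13, read 15, done 16, write 17  <struct: IntU busy until I3 writes@12 / RAW R5: wait I2 write@14>
5) issue 18, read 19, done 26, write 27  <WAW R1: wait I4 write@17>
6) issue 19, read 20, done 23, write 24
7) issue 20, read 21, done 23, write 24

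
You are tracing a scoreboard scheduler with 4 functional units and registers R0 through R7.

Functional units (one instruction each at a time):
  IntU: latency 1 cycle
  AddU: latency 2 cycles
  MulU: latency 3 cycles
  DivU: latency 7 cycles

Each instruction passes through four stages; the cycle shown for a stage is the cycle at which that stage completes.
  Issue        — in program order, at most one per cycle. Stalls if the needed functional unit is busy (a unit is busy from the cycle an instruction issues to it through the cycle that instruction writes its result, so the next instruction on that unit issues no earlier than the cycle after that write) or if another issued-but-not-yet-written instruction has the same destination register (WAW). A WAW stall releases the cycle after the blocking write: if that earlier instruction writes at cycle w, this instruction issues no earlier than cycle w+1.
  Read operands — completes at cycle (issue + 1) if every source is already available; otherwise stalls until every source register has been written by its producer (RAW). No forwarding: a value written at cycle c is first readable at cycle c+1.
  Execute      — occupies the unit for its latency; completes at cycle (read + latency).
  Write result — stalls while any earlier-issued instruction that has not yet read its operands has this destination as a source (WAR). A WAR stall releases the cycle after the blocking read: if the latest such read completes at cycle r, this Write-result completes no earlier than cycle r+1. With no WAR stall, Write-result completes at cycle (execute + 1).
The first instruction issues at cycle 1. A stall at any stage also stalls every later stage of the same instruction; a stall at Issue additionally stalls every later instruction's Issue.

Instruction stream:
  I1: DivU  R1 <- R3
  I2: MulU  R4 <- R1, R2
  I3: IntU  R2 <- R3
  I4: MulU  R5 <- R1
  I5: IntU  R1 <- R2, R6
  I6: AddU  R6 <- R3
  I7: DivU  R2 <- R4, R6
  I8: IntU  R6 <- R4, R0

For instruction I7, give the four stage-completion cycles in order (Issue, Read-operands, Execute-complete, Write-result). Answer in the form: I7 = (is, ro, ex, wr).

I7 = (19, 23, 30, 31)

t=1  issue I1 (DivU)
t=2  I1 read-ops | issue I2 (MulU)
t=3  issue I3 (IntU)
t=4  I3 read-ops
t=5  I3 finished on IntU
t=9  I1 finished on DivU
t=10  I1→R1
t=11  I2 read-ops
t=12  I3→R2
t=14  I2 finished on MulU
t=15  I2→R4
t=16  issue I4 (MulU)
t=17  I4 read-ops | issue I5 (IntU)
t=18  I5 read-ops | issue I6 (AddU)
t=19  I5 finished on IntU | I6 read-ops | issue I7 (DivU)
t=20  I4 finished on MulU | I5→R1
t=21  I4→R5 | I6 finished on AddU
t=22  I6→R6
t=23  I7 read-ops | issue I8 (IntU)
t=24  I8 read-ops
t=25  I8 finished on IntU
t=26  I8→R6
t=30  I7 finished on DivU
t=31  I7→R2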